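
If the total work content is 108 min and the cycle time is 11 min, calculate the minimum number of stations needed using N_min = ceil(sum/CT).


Formula: N_min = ceil(Sum of Task Times / Cycle Time)
N_min = ceil(108 min / 11 min) = ceil(9.8182)
N_min = 10 stations

10


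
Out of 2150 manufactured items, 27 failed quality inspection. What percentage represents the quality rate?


Formula: Quality Rate = Good Pieces / Total Pieces * 100
Good pieces = 2150 - 27 = 2123
QR = 2123 / 2150 * 100 = 98.7%

98.7%


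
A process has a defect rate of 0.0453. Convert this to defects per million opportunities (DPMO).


DPMO = defect_rate * 1000000 = 0.0453 * 1000000

45300


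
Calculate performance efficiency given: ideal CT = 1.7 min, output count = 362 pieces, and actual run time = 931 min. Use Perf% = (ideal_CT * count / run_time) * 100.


Formula: Performance = (Ideal CT * Total Count) / Run Time * 100
Ideal output time = 1.7 * 362 = 615.4 min
Performance = 615.4 / 931 * 100 = 66.1%

66.1%


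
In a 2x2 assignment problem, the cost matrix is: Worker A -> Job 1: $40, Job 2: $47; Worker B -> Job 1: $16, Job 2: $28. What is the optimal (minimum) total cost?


Option 1: A->1 + B->2 = $40 + $28 = $68
Option 2: A->2 + B->1 = $47 + $16 = $63
Min cost = min($68, $63) = $63

$63


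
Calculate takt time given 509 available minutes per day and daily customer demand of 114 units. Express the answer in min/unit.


Formula: Takt Time = Available Production Time / Customer Demand
Takt = 509 min/day / 114 units/day
Takt = 4.46 min/unit

4.46 min/unit


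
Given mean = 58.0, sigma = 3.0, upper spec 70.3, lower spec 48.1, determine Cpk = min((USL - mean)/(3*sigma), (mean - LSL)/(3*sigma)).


Cpu = (70.3 - 58.0) / (3 * 3.0) = 1.37
Cpl = (58.0 - 48.1) / (3 * 3.0) = 1.1
Cpk = min(1.37, 1.1) = 1.1

1.1


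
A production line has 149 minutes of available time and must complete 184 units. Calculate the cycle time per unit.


Formula: CT = Available Time / Number of Units
CT = 149 min / 184 units
CT = 0.81 min/unit

0.81 min/unit


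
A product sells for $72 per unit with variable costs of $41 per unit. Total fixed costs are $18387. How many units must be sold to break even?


Formula: BEQ = Fixed Costs / (Price - Variable Cost)
Contribution margin = $72 - $41 = $31/unit
BEQ = ceil($18387 / $31/unit) = ceil(593.13) = 594 units

594 units


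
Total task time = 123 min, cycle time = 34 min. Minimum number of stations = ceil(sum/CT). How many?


Formula: N_min = ceil(Sum of Task Times / Cycle Time)
N_min = ceil(123 min / 34 min) = ceil(3.6176)
N_min = 4 stations

4


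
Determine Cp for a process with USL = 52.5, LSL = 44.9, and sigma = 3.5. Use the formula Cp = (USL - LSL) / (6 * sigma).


Cp = (52.5 - 44.9) / (6 * 3.5)

0.36


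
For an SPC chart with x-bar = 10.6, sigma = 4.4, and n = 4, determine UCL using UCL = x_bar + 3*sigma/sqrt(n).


UCL = 10.6 + 3 * 4.4 / sqrt(4)

17.2


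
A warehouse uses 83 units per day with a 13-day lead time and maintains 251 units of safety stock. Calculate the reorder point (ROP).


Formula: ROP = (Daily Demand * Lead Time) + Safety Stock
Demand during lead time = 83 * 13 = 1079 units
ROP = 1079 + 251 = 1330 units

1330 units


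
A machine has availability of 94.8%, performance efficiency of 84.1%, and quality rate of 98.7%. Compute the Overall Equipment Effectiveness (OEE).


Formula: OEE = Availability * Performance * Quality / 10000
A * P = 94.8% * 84.1% / 100 = 79.73%
OEE = 79.73% * 98.7% / 100 = 78.7%

78.7%


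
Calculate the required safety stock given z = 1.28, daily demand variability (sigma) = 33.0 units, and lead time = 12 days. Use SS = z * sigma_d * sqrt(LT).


Formula: SS = z * sigma_d * sqrt(LT)
sqrt(LT) = sqrt(12) = 3.4641
SS = 1.28 * 33.0 * 3.4641
SS = 146.3 units

146.3 units


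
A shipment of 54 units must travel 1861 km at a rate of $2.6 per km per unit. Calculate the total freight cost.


TC = dist * cost * units = 1861 * 2.6 * 54 = $261284.40

$261284.40


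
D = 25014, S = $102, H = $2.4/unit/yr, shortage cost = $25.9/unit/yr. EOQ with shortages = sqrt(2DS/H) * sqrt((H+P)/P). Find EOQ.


Formula: EOQ* = sqrt(2DS/H) * sqrt((H+P)/P)
Base EOQ = sqrt(2*25014*102/2.4) = 1458.15 units
Correction = sqrt((2.4+25.9)/25.9) = 1.04531
EOQ* = 1458.15 * 1.04531 = 1524.2 units

1524.2 units


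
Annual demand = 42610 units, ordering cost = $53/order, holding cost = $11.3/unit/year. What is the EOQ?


Formula: EOQ = sqrt(2 * D * S / H)
Numerator: 2 * 42610 * 53 = 4516660
2DS/H = 4516660 / 11.3 = 399704.4
EOQ = sqrt(399704.4) = 632.2 units

632.2 units


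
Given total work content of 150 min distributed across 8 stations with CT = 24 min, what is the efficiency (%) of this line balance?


Formula: Efficiency = Sum of Task Times / (N_stations * CT) * 100
Total station capacity = 8 stations * 24 min = 192 min
Efficiency = 150 / 192 * 100 = 78.1%

78.1%


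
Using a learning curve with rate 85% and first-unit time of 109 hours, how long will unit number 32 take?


Formula: T_n = T_1 * (learning_rate)^(log2(n)) where learning_rate = rate/100
Doublings = log2(32) = 5
T_n = 109 * 0.85^5
T_n = 109 * 0.4437 = 48.4 hours

48.4 hours


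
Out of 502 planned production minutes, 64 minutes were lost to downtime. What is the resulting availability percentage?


Formula: Availability = (Planned Time - Downtime) / Planned Time * 100
Uptime = 502 - 64 = 438 min
Availability = 438 / 502 * 100 = 87.3%

87.3%


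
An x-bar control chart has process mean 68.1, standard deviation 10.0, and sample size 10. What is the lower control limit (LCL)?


LCL = 68.1 - 3 * 10.0 / sqrt(10)

58.61


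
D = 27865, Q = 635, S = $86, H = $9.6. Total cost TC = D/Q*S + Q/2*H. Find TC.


TC = 27865/635 * 86 + 635/2 * 9.6

$6821.84


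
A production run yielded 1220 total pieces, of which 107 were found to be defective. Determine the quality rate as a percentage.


Formula: Quality Rate = Good Pieces / Total Pieces * 100
Good pieces = 1220 - 107 = 1113
QR = 1113 / 1220 * 100 = 91.2%

91.2%


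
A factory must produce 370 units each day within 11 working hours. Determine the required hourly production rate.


Formula: Production Rate = Daily Demand / Available Hours
Rate = 370 units/day / 11 hours/day
Rate = 33.6 units/hour

33.6 units/hour


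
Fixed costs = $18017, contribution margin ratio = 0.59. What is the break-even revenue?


Formula: BER = Fixed Costs / Contribution Margin Ratio
BER = $18017 / 0.59
BER = $30537.29 (to the nearest cent)

$30537.29


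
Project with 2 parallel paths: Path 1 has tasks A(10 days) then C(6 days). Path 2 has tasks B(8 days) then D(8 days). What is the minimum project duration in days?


Path 1 = 10 + 6 = 16 days
Path 2 = 8 + 8 = 16 days
Duration = max(16, 16) = 16 days

16 days


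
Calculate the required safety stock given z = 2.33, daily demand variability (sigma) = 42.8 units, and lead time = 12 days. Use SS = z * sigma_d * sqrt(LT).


Formula: SS = z * sigma_d * sqrt(LT)
sqrt(LT) = sqrt(12) = 3.4641
SS = 2.33 * 42.8 * 3.4641
SS = 345.5 units

345.5 units


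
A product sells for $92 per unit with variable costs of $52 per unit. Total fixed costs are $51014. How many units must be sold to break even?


Formula: BEQ = Fixed Costs / (Price - Variable Cost)
Contribution margin = $92 - $52 = $40/unit
BEQ = ceil($51014 / $40/unit) = ceil(1275.35) = 1276 units

1276 units


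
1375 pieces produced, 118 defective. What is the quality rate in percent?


Formula: Quality Rate = Good Pieces / Total Pieces * 100
Good pieces = 1375 - 118 = 1257
QR = 1257 / 1375 * 100 = 91.4%

91.4%


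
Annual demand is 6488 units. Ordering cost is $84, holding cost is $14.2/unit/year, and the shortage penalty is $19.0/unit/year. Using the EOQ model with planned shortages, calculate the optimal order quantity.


Formula: EOQ* = sqrt(2DS/H) * sqrt((H+P)/P)
Base EOQ = sqrt(2*6488*84/14.2) = 277.05 units
Correction = sqrt((14.2+19.0)/19.0) = 1.32188
EOQ* = 277.05 * 1.32188 = 366.2 units

366.2 units


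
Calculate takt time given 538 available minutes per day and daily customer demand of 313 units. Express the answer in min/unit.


Formula: Takt Time = Available Production Time / Customer Demand
Takt = 538 min/day / 313 units/day
Takt = 1.72 min/unit

1.72 min/unit


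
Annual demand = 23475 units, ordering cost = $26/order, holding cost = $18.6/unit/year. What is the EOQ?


Formula: EOQ = sqrt(2 * D * S / H)
Numerator: 2 * 23475 * 26 = 1220700
2DS/H = 1220700 / 18.6 = 65629.0
EOQ = sqrt(65629.0) = 256.2 units

256.2 units


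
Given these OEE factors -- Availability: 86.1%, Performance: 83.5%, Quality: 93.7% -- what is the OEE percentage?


Formula: OEE = Availability * Performance * Quality / 10000
A * P = 86.1% * 83.5% / 100 = 71.89%
OEE = 71.89% * 93.7% / 100 = 67.4%

67.4%


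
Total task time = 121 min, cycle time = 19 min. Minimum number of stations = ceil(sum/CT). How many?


Formula: N_min = ceil(Sum of Task Times / Cycle Time)
N_min = ceil(121 min / 19 min) = ceil(6.3684)
N_min = 7 stations

7


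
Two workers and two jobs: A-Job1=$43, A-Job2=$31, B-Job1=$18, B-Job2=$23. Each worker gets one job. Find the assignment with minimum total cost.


Option 1: A->1 + B->2 = $43 + $23 = $66
Option 2: A->2 + B->1 = $31 + $18 = $49
Min cost = min($66, $49) = $49

$49


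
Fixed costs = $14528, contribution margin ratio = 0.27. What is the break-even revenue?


Formula: BER = Fixed Costs / Contribution Margin Ratio
BER = $14528 / 0.27
BER = $53807.41 (to the nearest cent)

$53807.41


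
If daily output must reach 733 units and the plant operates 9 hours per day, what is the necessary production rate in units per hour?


Formula: Production Rate = Daily Demand / Available Hours
Rate = 733 units/day / 9 hours/day
Rate = 81.4 units/hour

81.4 units/hour


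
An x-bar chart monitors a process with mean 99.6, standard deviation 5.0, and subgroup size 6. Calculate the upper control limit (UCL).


UCL = 99.6 + 3 * 5.0 / sqrt(6)

105.72


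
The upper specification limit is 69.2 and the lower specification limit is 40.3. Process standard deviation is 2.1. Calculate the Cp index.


Cp = (69.2 - 40.3) / (6 * 2.1)

2.29


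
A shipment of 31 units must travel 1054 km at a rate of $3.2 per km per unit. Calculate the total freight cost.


TC = dist * cost * units = 1054 * 3.2 * 31 = $104556.80

$104556.80


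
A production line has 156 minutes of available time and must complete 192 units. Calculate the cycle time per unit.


Formula: CT = Available Time / Number of Units
CT = 156 min / 192 units
CT = 0.81 min/unit

0.81 min/unit


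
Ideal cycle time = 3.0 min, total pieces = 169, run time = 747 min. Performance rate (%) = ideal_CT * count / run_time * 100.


Formula: Performance = (Ideal CT * Total Count) / Run Time * 100
Ideal output time = 3.0 * 169 = 507.0 min
Performance = 507.0 / 747 * 100 = 67.9%

67.9%


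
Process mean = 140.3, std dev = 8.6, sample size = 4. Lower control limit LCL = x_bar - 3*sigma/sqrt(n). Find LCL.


LCL = 140.3 - 3 * 8.6 / sqrt(4)

127.4


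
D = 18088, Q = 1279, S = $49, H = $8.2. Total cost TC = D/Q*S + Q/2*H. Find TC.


TC = 18088/1279 * 49 + 1279/2 * 8.2

$5936.87


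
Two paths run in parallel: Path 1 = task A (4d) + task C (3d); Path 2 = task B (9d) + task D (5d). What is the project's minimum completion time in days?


Path 1 = 4 + 3 = 7 days
Path 2 = 9 + 5 = 14 days
Duration = max(7, 14) = 14 days

14 days


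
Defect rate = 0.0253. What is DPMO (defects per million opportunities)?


DPMO = defect_rate * 1000000 = 0.0253 * 1000000

25300


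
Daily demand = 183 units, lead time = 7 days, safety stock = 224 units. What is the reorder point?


Formula: ROP = (Daily Demand * Lead Time) + Safety Stock
Demand during lead time = 183 * 7 = 1281 units
ROP = 1281 + 224 = 1505 units

1505 units


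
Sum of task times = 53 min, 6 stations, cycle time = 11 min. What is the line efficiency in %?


Formula: Efficiency = Sum of Task Times / (N_stations * CT) * 100
Total station capacity = 6 stations * 11 min = 66 min
Efficiency = 53 / 66 * 100 = 80.3%

80.3%


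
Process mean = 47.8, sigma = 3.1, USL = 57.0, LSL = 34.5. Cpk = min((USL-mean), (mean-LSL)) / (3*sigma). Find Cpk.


Cpu = (57.0 - 47.8) / (3 * 3.1) = 0.99
Cpl = (47.8 - 34.5) / (3 * 3.1) = 1.43
Cpk = min(0.99, 1.43) = 0.99

0.99


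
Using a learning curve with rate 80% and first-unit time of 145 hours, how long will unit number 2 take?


Formula: T_n = T_1 * (learning_rate)^(log2(n)) where learning_rate = rate/100
Doublings = log2(2) = 1
T_n = 145 * 0.8^1
T_n = 145 * 0.8 = 116.0 hours

116.0 hours


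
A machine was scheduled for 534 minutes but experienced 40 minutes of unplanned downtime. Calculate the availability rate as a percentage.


Formula: Availability = (Planned Time - Downtime) / Planned Time * 100
Uptime = 534 - 40 = 494 min
Availability = 494 / 534 * 100 = 92.5%

92.5%


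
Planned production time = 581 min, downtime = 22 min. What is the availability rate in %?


Formula: Availability = (Planned Time - Downtime) / Planned Time * 100
Uptime = 581 - 22 = 559 min
Availability = 559 / 581 * 100 = 96.2%

96.2%


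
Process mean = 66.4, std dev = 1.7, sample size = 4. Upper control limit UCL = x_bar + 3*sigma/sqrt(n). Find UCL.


UCL = 66.4 + 3 * 1.7 / sqrt(4)

68.95


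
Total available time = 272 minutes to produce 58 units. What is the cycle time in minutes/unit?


Formula: CT = Available Time / Number of Units
CT = 272 min / 58 units
CT = 4.69 min/unit

4.69 min/unit


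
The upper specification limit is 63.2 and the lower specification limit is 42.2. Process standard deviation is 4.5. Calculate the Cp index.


Cp = (63.2 - 42.2) / (6 * 4.5)

0.78


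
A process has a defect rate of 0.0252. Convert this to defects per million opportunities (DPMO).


DPMO = defect_rate * 1000000 = 0.0252 * 1000000

25200


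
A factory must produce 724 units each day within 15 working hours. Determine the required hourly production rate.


Formula: Production Rate = Daily Demand / Available Hours
Rate = 724 units/day / 15 hours/day
Rate = 48.3 units/hour

48.3 units/hour


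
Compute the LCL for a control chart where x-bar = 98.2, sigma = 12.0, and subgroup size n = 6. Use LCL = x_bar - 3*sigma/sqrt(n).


LCL = 98.2 - 3 * 12.0 / sqrt(6)

83.5


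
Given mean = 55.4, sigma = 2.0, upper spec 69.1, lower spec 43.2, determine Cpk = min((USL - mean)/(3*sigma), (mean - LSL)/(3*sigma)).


Cpu = (69.1 - 55.4) / (3 * 2.0) = 2.28
Cpl = (55.4 - 43.2) / (3 * 2.0) = 2.03
Cpk = min(2.28, 2.03) = 2.03

2.03


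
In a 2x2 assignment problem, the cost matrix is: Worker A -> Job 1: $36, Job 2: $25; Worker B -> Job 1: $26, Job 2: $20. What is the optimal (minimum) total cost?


Option 1: A->1 + B->2 = $36 + $20 = $56
Option 2: A->2 + B->1 = $25 + $26 = $51
Min cost = min($56, $51) = $51

$51


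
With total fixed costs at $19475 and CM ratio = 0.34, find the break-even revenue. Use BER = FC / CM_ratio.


Formula: BER = Fixed Costs / Contribution Margin Ratio
BER = $19475 / 0.34
BER = $57279.41 (to the nearest cent)

$57279.41


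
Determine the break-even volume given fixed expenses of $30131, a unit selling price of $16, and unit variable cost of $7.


Formula: BEQ = Fixed Costs / (Price - Variable Cost)
Contribution margin = $16 - $7 = $9/unit
BEQ = ceil($30131 / $9/unit) = ceil(3347.89) = 3348 units

3348 units


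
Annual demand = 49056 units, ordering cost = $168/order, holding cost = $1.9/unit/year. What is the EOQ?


Formula: EOQ = sqrt(2 * D * S / H)
Numerator: 2 * 49056 * 168 = 16482816
2DS/H = 16482816 / 1.9 = 8675166.3
EOQ = sqrt(8675166.3) = 2945.4 units

2945.4 units


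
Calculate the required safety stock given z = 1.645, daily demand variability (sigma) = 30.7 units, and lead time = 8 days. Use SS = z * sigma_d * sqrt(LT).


Formula: SS = z * sigma_d * sqrt(LT)
sqrt(LT) = sqrt(8) = 2.8284
SS = 1.645 * 30.7 * 2.8284
SS = 142.8 units

142.8 units


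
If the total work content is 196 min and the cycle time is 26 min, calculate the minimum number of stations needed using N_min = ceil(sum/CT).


Formula: N_min = ceil(Sum of Task Times / Cycle Time)
N_min = ceil(196 min / 26 min) = ceil(7.5385)
N_min = 8 stations

8


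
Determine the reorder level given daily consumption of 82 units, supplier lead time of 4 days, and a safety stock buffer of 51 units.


Formula: ROP = (Daily Demand * Lead Time) + Safety Stock
Demand during lead time = 82 * 4 = 328 units
ROP = 328 + 51 = 379 units

379 units


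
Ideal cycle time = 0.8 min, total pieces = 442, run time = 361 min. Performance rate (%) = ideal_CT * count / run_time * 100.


Formula: Performance = (Ideal CT * Total Count) / Run Time * 100
Ideal output time = 0.8 * 442 = 353.6 min
Performance = 353.6 / 361 * 100 = 98.0%

98.0%


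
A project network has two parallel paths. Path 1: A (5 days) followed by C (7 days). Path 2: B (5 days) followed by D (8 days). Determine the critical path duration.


Path 1 = 5 + 7 = 12 days
Path 2 = 5 + 8 = 13 days
Duration = max(12, 13) = 13 days

13 days


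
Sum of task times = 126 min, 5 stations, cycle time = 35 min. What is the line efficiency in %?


Formula: Efficiency = Sum of Task Times / (N_stations * CT) * 100
Total station capacity = 5 stations * 35 min = 175 min
Efficiency = 126 / 175 * 100 = 72.0%

72.0%


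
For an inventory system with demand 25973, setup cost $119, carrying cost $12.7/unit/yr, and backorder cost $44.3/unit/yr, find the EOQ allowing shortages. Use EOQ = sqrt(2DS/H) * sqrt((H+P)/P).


Formula: EOQ* = sqrt(2DS/H) * sqrt((H+P)/P)
Base EOQ = sqrt(2*25973*119/12.7) = 697.67 units
Correction = sqrt((12.7+44.3)/44.3) = 1.13432
EOQ* = 697.67 * 1.13432 = 791.4 units

791.4 units


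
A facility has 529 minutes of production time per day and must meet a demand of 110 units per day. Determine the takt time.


Formula: Takt Time = Available Production Time / Customer Demand
Takt = 529 min/day / 110 units/day
Takt = 4.81 min/unit

4.81 min/unit


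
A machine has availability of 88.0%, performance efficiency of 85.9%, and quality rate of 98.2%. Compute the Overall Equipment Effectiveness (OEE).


Formula: OEE = Availability * Performance * Quality / 10000
A * P = 88.0% * 85.9% / 100 = 75.59%
OEE = 75.59% * 98.2% / 100 = 74.2%

74.2%


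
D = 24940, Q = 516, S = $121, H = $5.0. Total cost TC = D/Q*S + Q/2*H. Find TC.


TC = 24940/516 * 121 + 516/2 * 5.0

$7138.33


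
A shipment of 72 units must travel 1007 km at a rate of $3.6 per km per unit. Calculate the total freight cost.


TC = dist * cost * units = 1007 * 3.6 * 72 = $261014.40

$261014.40


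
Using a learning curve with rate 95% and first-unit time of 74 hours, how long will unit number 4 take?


Formula: T_n = T_1 * (learning_rate)^(log2(n)) where learning_rate = rate/100
Doublings = log2(4) = 2
T_n = 74 * 0.95^2
T_n = 74 * 0.9025 = 66.8 hours

66.8 hours


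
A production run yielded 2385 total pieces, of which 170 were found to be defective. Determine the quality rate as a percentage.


Formula: Quality Rate = Good Pieces / Total Pieces * 100
Good pieces = 2385 - 170 = 2215
QR = 2215 / 2385 * 100 = 92.9%

92.9%


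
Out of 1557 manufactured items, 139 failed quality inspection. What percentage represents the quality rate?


Formula: Quality Rate = Good Pieces / Total Pieces * 100
Good pieces = 1557 - 139 = 1418
QR = 1418 / 1557 * 100 = 91.1%

91.1%


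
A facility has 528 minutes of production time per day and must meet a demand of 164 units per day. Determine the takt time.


Formula: Takt Time = Available Production Time / Customer Demand
Takt = 528 min/day / 164 units/day
Takt = 3.22 min/unit

3.22 min/unit


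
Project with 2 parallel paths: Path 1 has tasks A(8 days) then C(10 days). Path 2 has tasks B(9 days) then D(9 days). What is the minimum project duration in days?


Path 1 = 8 + 10 = 18 days
Path 2 = 9 + 9 = 18 days
Duration = max(18, 18) = 18 days

18 days


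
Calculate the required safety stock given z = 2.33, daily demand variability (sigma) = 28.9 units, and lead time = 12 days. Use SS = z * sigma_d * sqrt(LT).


Formula: SS = z * sigma_d * sqrt(LT)
sqrt(LT) = sqrt(12) = 3.4641
SS = 2.33 * 28.9 * 3.4641
SS = 233.3 units

233.3 units


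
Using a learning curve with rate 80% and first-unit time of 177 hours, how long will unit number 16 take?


Formula: T_n = T_1 * (learning_rate)^(log2(n)) where learning_rate = rate/100
Doublings = log2(16) = 4
T_n = 177 * 0.8^4
T_n = 177 * 0.4096 = 72.5 hours

72.5 hours


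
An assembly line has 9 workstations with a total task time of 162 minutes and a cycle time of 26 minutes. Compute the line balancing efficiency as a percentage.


Formula: Efficiency = Sum of Task Times / (N_stations * CT) * 100
Total station capacity = 9 stations * 26 min = 234 min
Efficiency = 162 / 234 * 100 = 69.2%

69.2%


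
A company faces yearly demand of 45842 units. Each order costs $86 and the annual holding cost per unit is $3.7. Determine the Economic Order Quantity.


Formula: EOQ = sqrt(2 * D * S / H)
Numerator: 2 * 45842 * 86 = 7884824
2DS/H = 7884824 / 3.7 = 2131033.5
EOQ = sqrt(2131033.5) = 1459.8 units

1459.8 units


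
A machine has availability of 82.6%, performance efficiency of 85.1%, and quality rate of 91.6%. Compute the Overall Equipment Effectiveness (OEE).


Formula: OEE = Availability * Performance * Quality / 10000
A * P = 82.6% * 85.1% / 100 = 70.29%
OEE = 70.29% * 91.6% / 100 = 64.4%

64.4%


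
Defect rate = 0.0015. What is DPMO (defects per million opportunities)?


DPMO = defect_rate * 1000000 = 0.0015 * 1000000

1500


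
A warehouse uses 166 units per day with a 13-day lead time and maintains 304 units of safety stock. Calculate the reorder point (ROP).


Formula: ROP = (Daily Demand * Lead Time) + Safety Stock
Demand during lead time = 166 * 13 = 2158 units
ROP = 2158 + 304 = 2462 units

2462 units


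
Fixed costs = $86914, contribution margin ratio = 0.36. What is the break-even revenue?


Formula: BER = Fixed Costs / Contribution Margin Ratio
BER = $86914 / 0.36
BER = $241427.78 (to the nearest cent)

$241427.78


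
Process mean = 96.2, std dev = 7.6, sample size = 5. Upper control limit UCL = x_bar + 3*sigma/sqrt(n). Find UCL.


UCL = 96.2 + 3 * 7.6 / sqrt(5)

106.4


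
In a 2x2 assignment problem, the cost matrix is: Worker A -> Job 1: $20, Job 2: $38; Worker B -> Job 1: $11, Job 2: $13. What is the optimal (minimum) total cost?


Option 1: A->1 + B->2 = $20 + $13 = $33
Option 2: A->2 + B->1 = $38 + $11 = $49
Min cost = min($33, $49) = $33

$33


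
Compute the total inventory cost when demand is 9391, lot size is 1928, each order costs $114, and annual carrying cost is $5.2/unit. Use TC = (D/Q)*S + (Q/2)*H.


TC = 9391/1928 * 114 + 1928/2 * 5.2

$5568.08


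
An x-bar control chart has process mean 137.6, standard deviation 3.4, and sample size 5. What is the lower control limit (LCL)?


LCL = 137.6 - 3 * 3.4 / sqrt(5)

133.04


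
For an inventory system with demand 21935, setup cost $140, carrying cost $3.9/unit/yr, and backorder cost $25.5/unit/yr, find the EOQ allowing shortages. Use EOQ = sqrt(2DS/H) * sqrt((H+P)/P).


Formula: EOQ* = sqrt(2DS/H) * sqrt((H+P)/P)
Base EOQ = sqrt(2*21935*140/3.9) = 1254.92 units
Correction = sqrt((3.9+25.5)/25.5) = 1.07375
EOQ* = 1254.92 * 1.07375 = 1347.5 units

1347.5 units


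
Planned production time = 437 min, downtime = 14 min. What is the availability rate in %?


Formula: Availability = (Planned Time - Downtime) / Planned Time * 100
Uptime = 437 - 14 = 423 min
Availability = 423 / 437 * 100 = 96.8%

96.8%


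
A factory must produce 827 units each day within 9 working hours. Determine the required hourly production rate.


Formula: Production Rate = Daily Demand / Available Hours
Rate = 827 units/day / 9 hours/day
Rate = 91.9 units/hour

91.9 units/hour


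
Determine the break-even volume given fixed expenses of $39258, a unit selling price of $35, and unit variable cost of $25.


Formula: BEQ = Fixed Costs / (Price - Variable Cost)
Contribution margin = $35 - $25 = $10/unit
BEQ = ceil($39258 / $10/unit) = ceil(3925.8) = 3926 units

3926 units


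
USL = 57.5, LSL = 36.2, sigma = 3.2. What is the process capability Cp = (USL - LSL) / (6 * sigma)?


Cp = (57.5 - 36.2) / (6 * 3.2)

1.11


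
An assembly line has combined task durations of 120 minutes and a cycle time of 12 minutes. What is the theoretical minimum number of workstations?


Formula: N_min = ceil(Sum of Task Times / Cycle Time)
N_min = ceil(120 min / 12 min) = ceil(10.0)
N_min = 10 stations

10


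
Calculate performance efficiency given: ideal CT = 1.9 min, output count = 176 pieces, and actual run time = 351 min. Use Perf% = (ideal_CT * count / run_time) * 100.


Formula: Performance = (Ideal CT * Total Count) / Run Time * 100
Ideal output time = 1.9 * 176 = 334.4 min
Performance = 334.4 / 351 * 100 = 95.3%

95.3%


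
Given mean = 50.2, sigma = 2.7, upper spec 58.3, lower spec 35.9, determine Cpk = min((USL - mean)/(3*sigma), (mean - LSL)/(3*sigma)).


Cpu = (58.3 - 50.2) / (3 * 2.7) = 1.0
Cpl = (50.2 - 35.9) / (3 * 2.7) = 1.77
Cpk = min(1.0, 1.77) = 1.0

1.0


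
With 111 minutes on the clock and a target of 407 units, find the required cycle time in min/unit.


Formula: CT = Available Time / Number of Units
CT = 111 min / 407 units
CT = 0.27 min/unit

0.27 min/unit


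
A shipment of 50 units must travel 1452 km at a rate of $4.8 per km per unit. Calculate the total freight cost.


TC = dist * cost * units = 1452 * 4.8 * 50 = $348480.00

$348480.00


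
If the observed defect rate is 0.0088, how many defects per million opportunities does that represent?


DPMO = defect_rate * 1000000 = 0.0088 * 1000000

8800


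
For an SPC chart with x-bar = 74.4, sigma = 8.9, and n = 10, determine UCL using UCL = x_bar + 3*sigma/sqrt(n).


UCL = 74.4 + 3 * 8.9 / sqrt(10)

82.84


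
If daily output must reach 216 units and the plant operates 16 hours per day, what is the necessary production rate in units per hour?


Formula: Production Rate = Daily Demand / Available Hours
Rate = 216 units/day / 16 hours/day
Rate = 13.5 units/hour

13.5 units/hour


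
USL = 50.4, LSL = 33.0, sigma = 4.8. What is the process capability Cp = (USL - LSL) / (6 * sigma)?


Cp = (50.4 - 33.0) / (6 * 4.8)

0.6


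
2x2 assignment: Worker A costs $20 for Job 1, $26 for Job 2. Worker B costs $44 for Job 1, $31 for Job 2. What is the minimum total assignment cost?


Option 1: A->1 + B->2 = $20 + $31 = $51
Option 2: A->2 + B->1 = $26 + $44 = $70
Min cost = min($51, $70) = $51

$51


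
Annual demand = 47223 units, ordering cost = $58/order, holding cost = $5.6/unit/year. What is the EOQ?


Formula: EOQ = sqrt(2 * D * S / H)
Numerator: 2 * 47223 * 58 = 5477868
2DS/H = 5477868 / 5.6 = 978190.7
EOQ = sqrt(978190.7) = 989.0 units

989.0 units


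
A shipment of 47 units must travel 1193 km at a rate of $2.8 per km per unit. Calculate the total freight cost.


TC = dist * cost * units = 1193 * 2.8 * 47 = $156998.80

$156998.80


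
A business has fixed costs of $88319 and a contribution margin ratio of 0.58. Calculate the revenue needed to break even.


Formula: BER = Fixed Costs / Contribution Margin Ratio
BER = $88319 / 0.58
BER = $152274.14 (to the nearest cent)

$152274.14


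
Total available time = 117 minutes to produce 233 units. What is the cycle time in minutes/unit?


Formula: CT = Available Time / Number of Units
CT = 117 min / 233 units
CT = 0.5 min/unit

0.5 min/unit


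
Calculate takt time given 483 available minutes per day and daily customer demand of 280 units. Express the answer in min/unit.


Formula: Takt Time = Available Production Time / Customer Demand
Takt = 483 min/day / 280 units/day
Takt = 1.73 min/unit

1.73 min/unit


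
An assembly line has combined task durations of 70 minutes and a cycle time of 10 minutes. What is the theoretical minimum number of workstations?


Formula: N_min = ceil(Sum of Task Times / Cycle Time)
N_min = ceil(70 min / 10 min) = ceil(7.0)
N_min = 7 stations

7


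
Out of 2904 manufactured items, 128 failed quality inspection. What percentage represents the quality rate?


Formula: Quality Rate = Good Pieces / Total Pieces * 100
Good pieces = 2904 - 128 = 2776
QR = 2776 / 2904 * 100 = 95.6%

95.6%


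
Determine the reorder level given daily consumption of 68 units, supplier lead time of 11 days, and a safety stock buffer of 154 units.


Formula: ROP = (Daily Demand * Lead Time) + Safety Stock
Demand during lead time = 68 * 11 = 748 units
ROP = 748 + 154 = 902 units

902 units


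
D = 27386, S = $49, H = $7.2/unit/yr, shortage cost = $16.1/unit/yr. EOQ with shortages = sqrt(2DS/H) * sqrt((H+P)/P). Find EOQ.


Formula: EOQ* = sqrt(2DS/H) * sqrt((H+P)/P)
Base EOQ = sqrt(2*27386*49/7.2) = 610.54 units
Correction = sqrt((7.2+16.1)/16.1) = 1.203
EOQ* = 610.54 * 1.203 = 734.5 units

734.5 units


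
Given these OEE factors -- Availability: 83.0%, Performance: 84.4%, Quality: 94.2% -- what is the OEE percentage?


Formula: OEE = Availability * Performance * Quality / 10000
A * P = 83.0% * 84.4% / 100 = 70.05%
OEE = 70.05% * 94.2% / 100 = 66.0%

66.0%


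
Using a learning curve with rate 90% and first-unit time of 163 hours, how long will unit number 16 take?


Formula: T_n = T_1 * (learning_rate)^(log2(n)) where learning_rate = rate/100
Doublings = log2(16) = 4
T_n = 163 * 0.9^4
T_n = 163 * 0.6561 = 106.9 hours

106.9 hours


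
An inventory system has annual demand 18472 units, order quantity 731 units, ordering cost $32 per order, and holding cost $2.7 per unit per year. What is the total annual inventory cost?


TC = 18472/731 * 32 + 731/2 * 2.7

$1795.47


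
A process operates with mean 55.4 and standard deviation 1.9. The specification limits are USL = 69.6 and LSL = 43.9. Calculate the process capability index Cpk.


Cpu = (69.6 - 55.4) / (3 * 1.9) = 2.49
Cpl = (55.4 - 43.9) / (3 * 1.9) = 2.02
Cpk = min(2.49, 2.02) = 2.02

2.02


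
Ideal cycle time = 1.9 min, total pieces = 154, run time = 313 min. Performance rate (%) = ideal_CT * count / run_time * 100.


Formula: Performance = (Ideal CT * Total Count) / Run Time * 100
Ideal output time = 1.9 * 154 = 292.6 min
Performance = 292.6 / 313 * 100 = 93.5%

93.5%


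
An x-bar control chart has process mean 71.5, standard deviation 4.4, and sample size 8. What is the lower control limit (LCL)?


LCL = 71.5 - 3 * 4.4 / sqrt(8)

66.83


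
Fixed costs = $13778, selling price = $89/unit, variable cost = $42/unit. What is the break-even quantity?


Formula: BEQ = Fixed Costs / (Price - Variable Cost)
Contribution margin = $89 - $42 = $47/unit
BEQ = ceil($13778 / $47/unit) = ceil(293.15) = 294 units

294 units


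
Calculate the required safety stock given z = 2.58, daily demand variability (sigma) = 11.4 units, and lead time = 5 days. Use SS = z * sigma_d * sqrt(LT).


Formula: SS = z * sigma_d * sqrt(LT)
sqrt(LT) = sqrt(5) = 2.2361
SS = 2.58 * 11.4 * 2.2361
SS = 65.8 units

65.8 units


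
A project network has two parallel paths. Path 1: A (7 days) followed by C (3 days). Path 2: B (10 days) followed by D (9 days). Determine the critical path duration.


Path 1 = 7 + 3 = 10 days
Path 2 = 10 + 9 = 19 days
Duration = max(10, 19) = 19 days

19 days


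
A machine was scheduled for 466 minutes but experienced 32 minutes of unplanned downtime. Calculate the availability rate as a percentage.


Formula: Availability = (Planned Time - Downtime) / Planned Time * 100
Uptime = 466 - 32 = 434 min
Availability = 434 / 466 * 100 = 93.1%

93.1%


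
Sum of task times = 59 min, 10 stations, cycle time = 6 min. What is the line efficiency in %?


Formula: Efficiency = Sum of Task Times / (N_stations * CT) * 100
Total station capacity = 10 stations * 6 min = 60 min
Efficiency = 59 / 60 * 100 = 98.3%

98.3%


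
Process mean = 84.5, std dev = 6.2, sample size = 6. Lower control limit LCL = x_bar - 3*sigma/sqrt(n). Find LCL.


LCL = 84.5 - 3 * 6.2 / sqrt(6)

76.91


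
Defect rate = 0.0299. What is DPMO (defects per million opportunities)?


DPMO = defect_rate * 1000000 = 0.0299 * 1000000

29900


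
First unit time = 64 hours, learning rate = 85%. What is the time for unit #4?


Formula: T_n = T_1 * (learning_rate)^(log2(n)) where learning_rate = rate/100
Doublings = log2(4) = 2
T_n = 64 * 0.85^2
T_n = 64 * 0.7225 = 46.2 hours

46.2 hours


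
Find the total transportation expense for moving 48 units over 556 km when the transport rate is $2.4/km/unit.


TC = dist * cost * units = 556 * 2.4 * 48 = $64051.20

$64051.20


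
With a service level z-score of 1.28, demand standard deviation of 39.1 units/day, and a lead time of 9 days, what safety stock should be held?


Formula: SS = z * sigma_d * sqrt(LT)
sqrt(LT) = sqrt(9) = 3.0
SS = 1.28 * 39.1 * 3.0
SS = 150.1 units

150.1 units


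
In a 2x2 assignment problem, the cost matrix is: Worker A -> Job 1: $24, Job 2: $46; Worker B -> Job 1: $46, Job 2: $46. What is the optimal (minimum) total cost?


Option 1: A->1 + B->2 = $24 + $46 = $70
Option 2: A->2 + B->1 = $46 + $46 = $92
Min cost = min($70, $92) = $70

$70


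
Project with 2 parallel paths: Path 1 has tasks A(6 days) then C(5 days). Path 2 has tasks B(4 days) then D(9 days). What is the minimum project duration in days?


Path 1 = 6 + 5 = 11 days
Path 2 = 4 + 9 = 13 days
Duration = max(11, 13) = 13 days

13 days


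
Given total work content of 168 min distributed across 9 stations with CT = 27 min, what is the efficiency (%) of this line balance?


Formula: Efficiency = Sum of Task Times / (N_stations * CT) * 100
Total station capacity = 9 stations * 27 min = 243 min
Efficiency = 168 / 243 * 100 = 69.1%

69.1%


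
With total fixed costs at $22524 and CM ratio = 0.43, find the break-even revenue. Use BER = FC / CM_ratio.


Formula: BER = Fixed Costs / Contribution Margin Ratio
BER = $22524 / 0.43
BER = $52381.40 (to the nearest cent)

$52381.40


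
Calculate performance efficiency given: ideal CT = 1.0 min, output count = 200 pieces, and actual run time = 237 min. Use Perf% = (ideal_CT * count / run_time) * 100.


Formula: Performance = (Ideal CT * Total Count) / Run Time * 100
Ideal output time = 1.0 * 200 = 200.0 min
Performance = 200.0 / 237 * 100 = 84.4%

84.4%


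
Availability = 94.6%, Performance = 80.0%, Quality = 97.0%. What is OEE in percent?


Formula: OEE = Availability * Performance * Quality / 10000
A * P = 94.6% * 80.0% / 100 = 75.68%
OEE = 75.68% * 97.0% / 100 = 73.4%

73.4%


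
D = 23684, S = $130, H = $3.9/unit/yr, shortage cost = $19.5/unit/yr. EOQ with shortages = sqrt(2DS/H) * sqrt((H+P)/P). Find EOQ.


Formula: EOQ* = sqrt(2DS/H) * sqrt((H+P)/P)
Base EOQ = sqrt(2*23684*130/3.9) = 1256.56 units
Correction = sqrt((3.9+19.5)/19.5) = 1.09545
EOQ* = 1256.56 * 1.09545 = 1376.5 units

1376.5 units


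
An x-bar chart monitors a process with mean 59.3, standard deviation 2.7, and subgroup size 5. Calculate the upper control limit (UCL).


UCL = 59.3 + 3 * 2.7 / sqrt(5)

62.92


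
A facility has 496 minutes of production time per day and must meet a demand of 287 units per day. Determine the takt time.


Formula: Takt Time = Available Production Time / Customer Demand
Takt = 496 min/day / 287 units/day
Takt = 1.73 min/unit

1.73 min/unit


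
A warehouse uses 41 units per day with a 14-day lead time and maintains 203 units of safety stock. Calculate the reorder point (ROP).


Formula: ROP = (Daily Demand * Lead Time) + Safety Stock
Demand during lead time = 41 * 14 = 574 units
ROP = 574 + 203 = 777 units

777 units


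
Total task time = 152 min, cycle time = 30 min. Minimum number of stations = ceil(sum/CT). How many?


Formula: N_min = ceil(Sum of Task Times / Cycle Time)
N_min = ceil(152 min / 30 min) = ceil(5.0667)
N_min = 6 stations

6


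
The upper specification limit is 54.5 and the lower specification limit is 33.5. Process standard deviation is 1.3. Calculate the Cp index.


Cp = (54.5 - 33.5) / (6 * 1.3)

2.69


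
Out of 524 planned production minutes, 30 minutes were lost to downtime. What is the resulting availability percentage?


Formula: Availability = (Planned Time - Downtime) / Planned Time * 100
Uptime = 524 - 30 = 494 min
Availability = 494 / 524 * 100 = 94.3%

94.3%


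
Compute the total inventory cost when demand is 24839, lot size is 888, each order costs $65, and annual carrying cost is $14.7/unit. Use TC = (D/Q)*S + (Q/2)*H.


TC = 24839/888 * 65 + 888/2 * 14.7

$8344.97


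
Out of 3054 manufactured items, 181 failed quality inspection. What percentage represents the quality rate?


Formula: Quality Rate = Good Pieces / Total Pieces * 100
Good pieces = 3054 - 181 = 2873
QR = 2873 / 3054 * 100 = 94.1%

94.1%


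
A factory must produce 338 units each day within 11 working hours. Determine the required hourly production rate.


Formula: Production Rate = Daily Demand / Available Hours
Rate = 338 units/day / 11 hours/day
Rate = 30.7 units/hour

30.7 units/hour


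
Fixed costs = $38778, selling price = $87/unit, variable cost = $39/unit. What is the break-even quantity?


Formula: BEQ = Fixed Costs / (Price - Variable Cost)
Contribution margin = $87 - $39 = $48/unit
BEQ = ceil($38778 / $48/unit) = ceil(807.88) = 808 units

808 units


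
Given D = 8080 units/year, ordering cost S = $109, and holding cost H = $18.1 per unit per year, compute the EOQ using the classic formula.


Formula: EOQ = sqrt(2 * D * S / H)
Numerator: 2 * 8080 * 109 = 1761440
2DS/H = 1761440 / 18.1 = 97317.1
EOQ = sqrt(97317.1) = 312.0 units

312.0 units


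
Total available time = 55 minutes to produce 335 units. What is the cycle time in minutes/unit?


Formula: CT = Available Time / Number of Units
CT = 55 min / 335 units
CT = 0.16 min/unit

0.16 min/unit


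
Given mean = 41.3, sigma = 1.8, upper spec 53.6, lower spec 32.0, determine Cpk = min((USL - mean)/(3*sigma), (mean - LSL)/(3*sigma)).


Cpu = (53.6 - 41.3) / (3 * 1.8) = 2.28
Cpl = (41.3 - 32.0) / (3 * 1.8) = 1.72
Cpk = min(2.28, 1.72) = 1.72

1.72


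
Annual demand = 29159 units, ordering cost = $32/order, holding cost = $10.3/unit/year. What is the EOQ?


Formula: EOQ = sqrt(2 * D * S / H)
Numerator: 2 * 29159 * 32 = 1866176
2DS/H = 1866176 / 10.3 = 181182.1
EOQ = sqrt(181182.1) = 425.7 units

425.7 units


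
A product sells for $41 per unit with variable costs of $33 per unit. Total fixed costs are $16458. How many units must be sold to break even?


Formula: BEQ = Fixed Costs / (Price - Variable Cost)
Contribution margin = $41 - $33 = $8/unit
BEQ = ceil($16458 / $8/unit) = ceil(2057.25) = 2058 units

2058 units


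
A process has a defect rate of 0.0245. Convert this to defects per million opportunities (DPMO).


DPMO = defect_rate * 1000000 = 0.0245 * 1000000

24500


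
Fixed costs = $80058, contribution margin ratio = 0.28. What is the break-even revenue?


Formula: BER = Fixed Costs / Contribution Margin Ratio
BER = $80058 / 0.28
BER = $285921.43 (to the nearest cent)

$285921.43


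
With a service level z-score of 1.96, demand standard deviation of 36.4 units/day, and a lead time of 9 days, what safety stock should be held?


Formula: SS = z * sigma_d * sqrt(LT)
sqrt(LT) = sqrt(9) = 3.0
SS = 1.96 * 36.4 * 3.0
SS = 214.0 units

214.0 units


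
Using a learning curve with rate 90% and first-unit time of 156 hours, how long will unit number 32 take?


Formula: T_n = T_1 * (learning_rate)^(log2(n)) where learning_rate = rate/100
Doublings = log2(32) = 5
T_n = 156 * 0.9^5
T_n = 156 * 0.5905 = 92.1 hours

92.1 hours
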